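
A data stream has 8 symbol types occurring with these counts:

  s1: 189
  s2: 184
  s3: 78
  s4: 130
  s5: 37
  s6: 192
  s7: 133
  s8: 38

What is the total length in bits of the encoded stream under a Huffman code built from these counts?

Merge the two smallest weights repeatedly:
s5(37) + s8(38) → 75
75 + s3(78) → 153
s4(130) + s7(133) → 263
153 + s2(184) → 337
s1(189) + s6(192) → 381
263 + 337 → 600
381 + 600 → 981
Total encoded bits = sum of merged weights = 75 + 153 + 263 + 337 + 381 + 600 + 981 = 2790.

2790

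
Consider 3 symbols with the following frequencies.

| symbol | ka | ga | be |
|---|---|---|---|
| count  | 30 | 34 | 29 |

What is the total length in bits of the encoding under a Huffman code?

Build the Huffman tree bottom-up:
be(29) + ka(30) → 59
ga(34) + 59 → 93
The encoded length is the sum of every internal node's weight: 59 + 93 = 152 bits.

152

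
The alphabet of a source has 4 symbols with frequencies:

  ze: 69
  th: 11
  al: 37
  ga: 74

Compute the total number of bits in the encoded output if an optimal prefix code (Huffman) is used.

Greedily combine the two least-frequent nodes:
merge th(11) and al(37): 48
merge 48 and ze(69): 117
merge ga(74) and 117: 191
Total encoded bits = sum of merged weights = 48 + 117 + 191 = 356.

356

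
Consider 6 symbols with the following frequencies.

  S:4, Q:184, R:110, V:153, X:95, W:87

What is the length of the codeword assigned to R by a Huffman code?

2

Repeatedly merge the two smallest:
S(4) + W(87) → 91
91 + X(95) → 186
R(110) + V(153) → 263
Q(184) + 186 → 370
263 + 370 → 633
The subtree containing R is merged 2 times, so code length = 2.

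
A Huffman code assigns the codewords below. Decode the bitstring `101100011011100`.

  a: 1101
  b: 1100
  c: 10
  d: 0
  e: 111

cbdab

Read left to right; each codeword is recognised as soon as it completes (prefix code):
  10→c | 1100→b | 0→d | 1101→a | 1100→b
Decoded message: cbdab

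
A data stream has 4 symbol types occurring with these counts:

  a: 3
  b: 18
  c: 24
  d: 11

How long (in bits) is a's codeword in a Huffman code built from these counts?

Build the tree from the bottom:
a(3) + d(11) → 14
14 + b(18) → 32
c(24) + 32 → 56
The subtree containing a is merged 3 times, so code length = 3.

3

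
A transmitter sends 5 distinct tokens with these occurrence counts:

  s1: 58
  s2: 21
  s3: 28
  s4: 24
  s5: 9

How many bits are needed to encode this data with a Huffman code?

304

Merge the two smallest weights repeatedly:
merge s5(9) and s2(21): 30
merge s4(24) and s3(28): 52
merge 30 and 52: 82
merge s1(58) and 82: 140
The encoded length is the sum of every internal node's weight: 30 + 52 + 82 + 140 = 304 bits.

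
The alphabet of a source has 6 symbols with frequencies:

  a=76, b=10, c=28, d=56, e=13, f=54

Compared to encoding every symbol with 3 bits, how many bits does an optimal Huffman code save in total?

163

Fixed-length: 3 bits × 237 symbols = 711 bits.
Huffman merges:
combine b(10), e(13) → 23
combine 23, c(28) → 51
combine 51, f(54) → 105
combine d(56), a(76) → 132
combine 105, 132 → 237
Huffman total = 23 + 51 + 105 + 132 + 237 = 548 bits.
Saving = 711 − 548 = 163 bits.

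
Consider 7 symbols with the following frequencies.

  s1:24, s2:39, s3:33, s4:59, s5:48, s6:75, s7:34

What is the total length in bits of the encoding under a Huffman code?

Build the Huffman tree bottom-up:
s1(24) + s3(33) → 57
s7(34) + s2(39) → 73
s5(48) + 57 → 105
s4(59) + 73 → 132
s6(75) + 105 → 180
132 + 180 → 312
The encoded length is the sum of every internal node's weight: 57 + 73 + 105 + 132 + 180 + 312 = 859 bits.

859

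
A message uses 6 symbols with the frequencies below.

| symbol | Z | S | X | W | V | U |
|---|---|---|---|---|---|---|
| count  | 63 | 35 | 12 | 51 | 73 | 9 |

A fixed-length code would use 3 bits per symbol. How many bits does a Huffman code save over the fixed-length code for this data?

Fixed-length: 3 bits × 243 symbols = 729 bits.
Huffman merges:
U(9) + X(12) → 21
21 + S(35) → 56
W(51) + 56 → 107
Z(63) + V(73) → 136
107 + 136 → 243
Huffman total = 21 + 56 + 107 + 136 + 243 = 563 bits.
Saving = 729 − 563 = 166 bits.

166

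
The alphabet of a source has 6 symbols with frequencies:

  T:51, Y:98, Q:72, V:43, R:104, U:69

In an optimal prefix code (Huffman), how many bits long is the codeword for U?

Build the tree from the bottom:
V(43) + T(51) → 94
U(69) + Q(72) → 141
94 + Y(98) → 192
R(104) + 141 → 245
192 + 245 → 437
The subtree containing U is merged 3 times, so code length = 3.

3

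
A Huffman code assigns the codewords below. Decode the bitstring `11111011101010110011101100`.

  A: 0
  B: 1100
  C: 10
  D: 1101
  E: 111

Read left to right; each codeword is recognised as soon as it completes (prefix code):
  111→E | 1101→D | 1101→D | 0→A | 10→C | 1100→B | 111→E | 0→A | 1100→B
Decoded message: EDDACBEAB

EDDACBEAB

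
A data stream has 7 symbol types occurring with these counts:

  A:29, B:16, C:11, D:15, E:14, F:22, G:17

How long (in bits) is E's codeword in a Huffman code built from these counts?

3

Repeatedly merge the two smallest:
C(11) + E(14) → 25
D(15) + B(16) → 31
G(17) + F(22) → 39
25 + A(29) → 54
31 + 39 → 70
54 + 70 → 124
E sits 3 levels below the root, so its codeword is 3 bits.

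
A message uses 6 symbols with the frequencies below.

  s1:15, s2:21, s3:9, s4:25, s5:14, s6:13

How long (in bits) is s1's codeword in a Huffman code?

Repeatedly merge the two smallest:
combine s3(9), s6(13) → 22
combine s5(14), s1(15) → 29
combine s2(21), 22 → 43
combine s4(25), 29 → 54
combine 43, 54 → 97
s1's leaf is at depth 3, giving a 3-bit codeword.

3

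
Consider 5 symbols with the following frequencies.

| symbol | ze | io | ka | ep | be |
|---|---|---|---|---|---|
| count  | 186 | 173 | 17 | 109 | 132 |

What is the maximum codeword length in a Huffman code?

Merge the two lowest-weight nodes at each step:
merge ka(17) and ep(109): 126
merge 126 and be(132): 258
merge io(173) and ze(186): 359
merge 258 and 359: 617
The rarest symbols sit at the bottom; the longest codeword is 3 bits.

3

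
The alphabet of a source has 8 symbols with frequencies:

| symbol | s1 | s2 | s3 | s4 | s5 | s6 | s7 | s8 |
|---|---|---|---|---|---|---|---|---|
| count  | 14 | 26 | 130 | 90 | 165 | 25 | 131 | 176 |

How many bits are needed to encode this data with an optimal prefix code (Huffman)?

2034

Merge the two smallest weights repeatedly:
combine s1(14), s6(25) → 39
combine s2(26), 39 → 65
combine 65, s4(90) → 155
combine s3(130), s7(131) → 261
combine 155, s5(165) → 320
combine s8(176), 261 → 437
combine 320, 437 → 757
The encoded length is the sum of every internal node's weight: 39 + 65 + 155 + 261 + 320 + 437 + 757 = 2034 bits.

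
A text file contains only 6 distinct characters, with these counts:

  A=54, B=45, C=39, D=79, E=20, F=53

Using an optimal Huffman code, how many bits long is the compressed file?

Build the Huffman tree bottom-up:
combine E(20), C(39) → 59
combine B(45), F(53) → 98
combine A(54), 59 → 113
combine D(79), 98 → 177
combine 113, 177 → 290
Total encoded bits = sum of merged weights = 59 + 98 + 113 + 177 + 290 = 737.

737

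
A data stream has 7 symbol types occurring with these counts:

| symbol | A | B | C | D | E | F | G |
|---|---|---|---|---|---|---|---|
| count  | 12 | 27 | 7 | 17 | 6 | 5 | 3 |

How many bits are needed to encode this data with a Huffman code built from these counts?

Merge the two smallest weights repeatedly:
merge G(3) and F(5): 8
merge E(6) and C(7): 13
merge 8 and A(12): 20
merge 13 and D(17): 30
merge 20 and B(27): 47
merge 30 and 47: 77
The encoded length is the sum of every internal node's weight: 8 + 13 + 20 + 30 + 47 + 77 = 195 bits.

195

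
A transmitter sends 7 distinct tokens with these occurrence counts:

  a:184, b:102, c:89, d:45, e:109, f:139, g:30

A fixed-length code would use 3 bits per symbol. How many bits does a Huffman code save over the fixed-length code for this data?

248

Fixed-length: 3 bits × 698 symbols = 2094 bits.
Huffman merges:
merge g(30) and d(45): 75
merge 75 and c(89): 164
merge b(102) and e(109): 211
merge f(139) and 164: 303
merge a(184) and 211: 395
merge 303 and 395: 698
Huffman total = 75 + 164 + 211 + 303 + 395 + 698 = 1846 bits.
Saving = 2094 − 1846 = 248 bits.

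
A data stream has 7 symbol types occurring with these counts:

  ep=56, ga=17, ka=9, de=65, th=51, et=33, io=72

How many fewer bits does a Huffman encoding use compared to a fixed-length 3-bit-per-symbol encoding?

111

Fixed-length: 3 bits × 303 symbols = 909 bits.
Huffman merges:
ka(9) + ga(17) → 26
26 + et(33) → 59
th(51) + ep(56) → 107
59 + de(65) → 124
io(72) + 107 → 179
124 + 179 → 303
Huffman total = 26 + 59 + 107 + 124 + 179 + 303 = 798 bits.
Saving = 909 − 798 = 111 bits.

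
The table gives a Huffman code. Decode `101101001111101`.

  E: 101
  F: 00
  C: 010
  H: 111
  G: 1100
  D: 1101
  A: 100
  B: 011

Read left to right; each codeword is recognised as soon as it completes (prefix code):
  101→E | 101→E | 00→F | 111→H | 1101→D
Decoded message: EEFHD

EEFHD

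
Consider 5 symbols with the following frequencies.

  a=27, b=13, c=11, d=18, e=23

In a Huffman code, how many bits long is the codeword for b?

Repeatedly merge the two smallest:
combine c(11), b(13) → 24
combine d(18), e(23) → 41
combine 24, a(27) → 51
combine 41, 51 → 92
b's leaf is at depth 3, giving a 3-bit codeword.

3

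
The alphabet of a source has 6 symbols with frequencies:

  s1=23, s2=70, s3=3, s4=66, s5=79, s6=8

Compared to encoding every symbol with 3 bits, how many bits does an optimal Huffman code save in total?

204

Fixed-length: 3 bits × 249 symbols = 747 bits.
Huffman merges:
combine s3(3), s6(8) → 11
combine 11, s1(23) → 34
combine 34, s4(66) → 100
combine s2(70), s5(79) → 149
combine 100, 149 → 249
Huffman total = 11 + 34 + 100 + 149 + 249 = 543 bits.
Saving = 747 − 543 = 204 bits.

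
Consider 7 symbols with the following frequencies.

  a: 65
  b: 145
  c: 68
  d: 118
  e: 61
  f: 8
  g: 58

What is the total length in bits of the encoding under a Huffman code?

Greedily combine the two least-frequent nodes:
combine f(8), g(58) → 66
combine e(61), a(65) → 126
combine 66, c(68) → 134
combine d(118), 126 → 244
combine 134, b(145) → 279
combine 244, 279 → 523
Each symbol's bit-cost is frequency × depth; summing gives 1372 bits (equivalently 66 + 126 + 134 + 244 + 279 + 523).

1372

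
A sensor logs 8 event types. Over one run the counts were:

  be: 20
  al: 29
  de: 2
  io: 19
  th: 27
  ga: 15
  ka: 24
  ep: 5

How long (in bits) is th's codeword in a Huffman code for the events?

2

Build the tree from the bottom:
merge de(2) and ep(5): 7
merge 7 and ga(15): 22
merge io(19) and be(20): 39
merge 22 and ka(24): 46
merge th(27) and al(29): 56
merge 39 and 46: 85
merge 56 and 85: 141
The subtree containing th is merged 2 times, so code length = 2.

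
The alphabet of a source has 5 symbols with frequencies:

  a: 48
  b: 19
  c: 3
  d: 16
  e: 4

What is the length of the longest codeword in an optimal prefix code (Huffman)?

Merge the two lowest-weight nodes at each step:
merge c(3) and e(4): 7
merge 7 and d(16): 23
merge b(19) and 23: 42
merge 42 and a(48): 90
The rarest symbols sit at the bottom; the longest codeword is 4 bits.

4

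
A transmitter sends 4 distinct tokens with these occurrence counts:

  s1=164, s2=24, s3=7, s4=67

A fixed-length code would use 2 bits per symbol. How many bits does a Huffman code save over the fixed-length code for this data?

Fixed-length: 2 bits × 262 symbols = 524 bits.
Huffman merges:
s3(7) + s2(24) → 31
31 + s4(67) → 98
98 + s1(164) → 262
Huffman total = 31 + 98 + 262 = 391 bits.
Saving = 524 − 391 = 133 bits.

133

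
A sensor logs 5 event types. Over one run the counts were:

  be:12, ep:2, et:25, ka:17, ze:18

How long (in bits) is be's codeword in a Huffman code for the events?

3

Repeatedly merge the two smallest:
combine ep(2), be(12) → 14
combine 14, ka(17) → 31
combine ze(18), et(25) → 43
combine 31, 43 → 74
be's leaf is at depth 3, giving a 3-bit codeword.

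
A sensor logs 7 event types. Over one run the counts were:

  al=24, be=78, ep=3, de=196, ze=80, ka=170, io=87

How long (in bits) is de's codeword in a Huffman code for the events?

Repeatedly merge the two smallest:
combine ep(3), al(24) → 27
combine 27, be(78) → 105
combine ze(80), io(87) → 167
combine 105, 167 → 272
combine ka(170), de(196) → 366
combine 272, 366 → 638
de's leaf is at depth 2, giving a 2-bit codeword.

2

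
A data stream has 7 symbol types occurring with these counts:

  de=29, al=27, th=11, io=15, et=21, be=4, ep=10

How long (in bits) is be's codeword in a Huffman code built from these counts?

4

Repeatedly merge the two smallest:
combine be(4), ep(10) → 14
combine th(11), 14 → 25
combine io(15), et(21) → 36
combine 25, al(27) → 52
combine de(29), 36 → 65
combine 52, 65 → 117
be sits 4 levels below the root, so its codeword is 4 bits.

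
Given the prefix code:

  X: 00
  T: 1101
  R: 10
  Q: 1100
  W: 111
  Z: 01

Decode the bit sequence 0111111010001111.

ZWTXZW

Read left to right; each codeword is recognised as soon as it completes (prefix code):
  01→Z | 111→W | 1101→T | 00→X | 01→Z | 111→W
Decoded message: ZWTXZW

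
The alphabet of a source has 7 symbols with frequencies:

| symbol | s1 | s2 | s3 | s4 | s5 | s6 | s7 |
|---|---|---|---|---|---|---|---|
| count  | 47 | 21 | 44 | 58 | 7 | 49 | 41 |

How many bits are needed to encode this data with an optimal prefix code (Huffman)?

Merge the two smallest weights repeatedly:
combine s5(7), s2(21) → 28
combine 28, s7(41) → 69
combine s3(44), s1(47) → 91
combine s6(49), s4(58) → 107
combine 69, 91 → 160
combine 107, 160 → 267
Each symbol's bit-cost is frequency × depth; summing gives 722 bits (equivalently 28 + 69 + 91 + 107 + 160 + 267).

722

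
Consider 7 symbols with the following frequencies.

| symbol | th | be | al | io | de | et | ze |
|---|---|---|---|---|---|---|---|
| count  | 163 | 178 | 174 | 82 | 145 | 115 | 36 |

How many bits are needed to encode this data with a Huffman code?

2445

Build the Huffman tree bottom-up:
merge ze(36) and io(82): 118
merge et(115) and 118: 233
merge de(145) and th(163): 308
merge al(174) and be(178): 352
merge 233 and 308: 541
merge 352 and 541: 893
Total encoded bits = sum of merged weights = 118 + 233 + 308 + 352 + 541 + 893 = 2445.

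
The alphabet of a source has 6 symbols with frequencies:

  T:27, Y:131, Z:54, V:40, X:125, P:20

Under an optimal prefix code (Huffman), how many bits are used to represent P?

Huffman merges, smallest pair first:
P(20) + T(27) → 47
V(40) + 47 → 87
Z(54) + 87 → 141
X(125) + Y(131) → 256
141 + 256 → 397
The subtree containing P is merged 4 times, so code length = 4.

4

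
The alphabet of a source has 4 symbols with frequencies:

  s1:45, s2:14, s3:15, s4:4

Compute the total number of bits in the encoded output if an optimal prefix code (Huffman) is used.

129

Build the Huffman tree bottom-up:
combine s4(4), s2(14) → 18
combine s3(15), 18 → 33
combine 33, s1(45) → 78
Each symbol's bit-cost is frequency × depth; summing gives 129 bits (equivalently 18 + 33 + 78).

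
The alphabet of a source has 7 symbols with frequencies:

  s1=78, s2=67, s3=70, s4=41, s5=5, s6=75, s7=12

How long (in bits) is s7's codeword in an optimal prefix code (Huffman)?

5

Repeatedly merge the two smallest:
merge s5(5) and s7(12): 17
merge 17 and s4(41): 58
merge 58 and s2(67): 125
merge s3(70) and s6(75): 145
merge s1(78) and 125: 203
merge 145 and 203: 348
s7's leaf is at depth 5, giving a 5-bit codeword.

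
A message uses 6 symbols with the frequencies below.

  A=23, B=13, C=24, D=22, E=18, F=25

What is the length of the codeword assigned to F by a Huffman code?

2

Build the tree from the bottom:
combine B(13), E(18) → 31
combine D(22), A(23) → 45
combine C(24), F(25) → 49
combine 31, 45 → 76
combine 49, 76 → 125
F's leaf is at depth 2, giving a 2-bit codeword.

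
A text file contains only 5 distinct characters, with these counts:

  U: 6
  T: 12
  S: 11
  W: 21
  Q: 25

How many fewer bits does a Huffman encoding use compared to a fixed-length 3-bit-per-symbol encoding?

58

Fixed-length: 3 bits × 75 symbols = 225 bits.
Huffman merges:
combine U(6), S(11) → 17
combine T(12), 17 → 29
combine W(21), Q(25) → 46
combine 29, 46 → 75
Huffman total = 17 + 29 + 46 + 75 = 167 bits.
Saving = 225 − 167 = 58 bits.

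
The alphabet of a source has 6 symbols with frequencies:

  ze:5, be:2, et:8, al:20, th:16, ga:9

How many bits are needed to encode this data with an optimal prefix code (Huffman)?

Build the Huffman tree bottom-up:
combine be(2), ze(5) → 7
combine 7, et(8) → 15
combine ga(9), 15 → 24
combine th(16), al(20) → 36
combine 24, 36 → 60
The encoded length is the sum of every internal node's weight: 7 + 15 + 24 + 36 + 60 = 142 bits.

142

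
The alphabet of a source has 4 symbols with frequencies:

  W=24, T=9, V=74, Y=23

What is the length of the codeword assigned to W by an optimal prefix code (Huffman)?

2

Build the tree from the bottom:
combine T(9), Y(23) → 32
combine W(24), 32 → 56
combine 56, V(74) → 130
W's leaf is at depth 2, giving a 2-bit codeword.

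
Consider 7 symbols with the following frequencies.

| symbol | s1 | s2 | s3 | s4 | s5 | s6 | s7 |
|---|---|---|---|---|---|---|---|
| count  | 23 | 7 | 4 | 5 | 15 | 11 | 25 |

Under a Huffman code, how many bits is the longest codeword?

4

Merge the two lowest-weight nodes at each step:
s3(4) + s4(5) → 9
s2(7) + 9 → 16
s6(11) + s5(15) → 26
16 + s1(23) → 39
s7(25) + 26 → 51
39 + 51 → 90
Maximum depth reached is 4.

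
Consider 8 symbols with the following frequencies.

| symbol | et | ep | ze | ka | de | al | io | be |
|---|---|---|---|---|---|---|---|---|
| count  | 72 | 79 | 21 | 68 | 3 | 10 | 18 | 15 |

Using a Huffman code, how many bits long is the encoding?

719

Merge the two smallest weights repeatedly:
combine de(3), al(10) → 13
combine 13, be(15) → 28
combine io(18), ze(21) → 39
combine 28, 39 → 67
combine 67, ka(68) → 135
combine et(72), ep(79) → 151
combine 135, 151 → 286
Each symbol's bit-cost is frequency × depth; summing gives 719 bits (equivalently 13 + 28 + 39 + 67 + 135 + 151 + 286).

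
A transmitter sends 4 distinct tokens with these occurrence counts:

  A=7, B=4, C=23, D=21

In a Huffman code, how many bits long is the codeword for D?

Repeatedly merge the two smallest:
merge B(4) and A(7): 11
merge 11 and D(21): 32
merge C(23) and 32: 55
The subtree containing D is merged 2 times, so code length = 2.

2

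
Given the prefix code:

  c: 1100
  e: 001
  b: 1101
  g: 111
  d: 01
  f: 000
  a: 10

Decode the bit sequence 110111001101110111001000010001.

bcbbcafae

Read left to right; each codeword is recognised as soon as it completes (prefix code):
  1101→b | 1100→c | 1101→b | 1101→b | 1100→c | 10→a | 000→f | 10→a | 001→e
Decoded message: bcbbcafae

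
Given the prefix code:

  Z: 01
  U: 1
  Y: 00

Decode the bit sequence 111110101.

UUUUUZZ

Read left to right; each codeword is recognised as soon as it completes (prefix code):
  1→U | 1→U | 1→U | 1→U | 1→U | 01→Z | 01→Z
Decoded message: UUUUUZZ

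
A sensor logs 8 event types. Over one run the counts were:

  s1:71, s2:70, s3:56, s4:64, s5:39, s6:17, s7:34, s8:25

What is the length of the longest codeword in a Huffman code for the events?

Merge the two lowest-weight nodes at each step:
s6(17) + s8(25) → 42
s7(34) + s5(39) → 73
42 + s3(56) → 98
s4(64) + s2(70) → 134
s1(71) + 73 → 144
98 + 134 → 232
144 + 232 → 376
Maximum depth reached is 4.

4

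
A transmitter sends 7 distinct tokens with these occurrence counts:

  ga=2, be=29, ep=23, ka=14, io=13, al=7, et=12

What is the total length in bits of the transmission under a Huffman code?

Merge the two smallest weights repeatedly:
merge ga(2) and al(7): 9
merge 9 and et(12): 21
merge io(13) and ka(14): 27
merge 21 and ep(23): 44
merge 27 and be(29): 56
merge 44 and 56: 100
Each symbol's bit-cost is frequency × depth; summing gives 257 bits (equivalently 9 + 21 + 27 + 44 + 56 + 100).

257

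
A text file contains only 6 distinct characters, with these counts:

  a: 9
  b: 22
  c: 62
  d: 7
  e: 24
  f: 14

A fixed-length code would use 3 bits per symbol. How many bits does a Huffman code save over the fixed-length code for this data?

108

Fixed-length: 3 bits × 138 symbols = 414 bits.
Huffman merges:
combine d(7), a(9) → 16
combine f(14), 16 → 30
combine b(22), e(24) → 46
combine 30, 46 → 76
combine c(62), 76 → 138
Huffman total = 16 + 30 + 46 + 76 + 138 = 306 bits.
Saving = 414 − 306 = 108 bits.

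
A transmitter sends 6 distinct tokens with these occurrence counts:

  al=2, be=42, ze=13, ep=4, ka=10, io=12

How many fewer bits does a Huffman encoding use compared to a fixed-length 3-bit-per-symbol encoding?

78

Fixed-length: 3 bits × 83 symbols = 249 bits.
Huffman merges:
al(2) + ep(4) → 6
6 + ka(10) → 16
io(12) + ze(13) → 25
16 + 25 → 41
41 + be(42) → 83
Huffman total = 6 + 16 + 25 + 41 + 83 = 171 bits.
Saving = 249 − 171 = 78 bits.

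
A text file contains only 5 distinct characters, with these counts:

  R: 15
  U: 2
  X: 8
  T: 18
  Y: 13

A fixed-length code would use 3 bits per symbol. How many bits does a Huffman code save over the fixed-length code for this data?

Fixed-length: 3 bits × 56 symbols = 168 bits.
Huffman merges:
merge U(2) and X(8): 10
merge 10 and Y(13): 23
merge R(15) and T(18): 33
merge 23 and 33: 56
Huffman total = 10 + 23 + 33 + 56 = 122 bits.
Saving = 168 − 122 = 46 bits.

46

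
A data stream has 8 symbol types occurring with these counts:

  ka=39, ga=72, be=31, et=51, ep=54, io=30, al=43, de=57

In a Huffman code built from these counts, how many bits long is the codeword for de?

Build the tree from the bottom:
merge io(30) and be(31): 61
merge ka(39) and al(43): 82
merge et(51) and ep(54): 105
merge de(57) and 61: 118
merge ga(72) and 82: 154
merge 105 and 118: 223
merge 154 and 223: 377
de sits 3 levels below the root, so its codeword is 3 bits.

3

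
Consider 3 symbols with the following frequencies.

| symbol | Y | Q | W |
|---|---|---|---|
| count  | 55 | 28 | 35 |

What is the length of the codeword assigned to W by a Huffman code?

2

Build the tree from the bottom:
combine Q(28), W(35) → 63
combine Y(55), 63 → 118
W's leaf is at depth 2, giving a 2-bit codeword.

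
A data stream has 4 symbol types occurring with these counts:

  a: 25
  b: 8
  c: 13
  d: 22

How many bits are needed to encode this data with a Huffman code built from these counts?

Build the Huffman tree bottom-up:
combine b(8), c(13) → 21
combine 21, d(22) → 43
combine a(25), 43 → 68
The encoded length is the sum of every internal node's weight: 21 + 43 + 68 = 132 bits.

132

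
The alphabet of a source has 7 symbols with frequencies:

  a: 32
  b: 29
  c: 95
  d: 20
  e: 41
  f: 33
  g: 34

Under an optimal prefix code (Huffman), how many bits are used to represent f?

Huffman merges, smallest pair first:
combine d(20), b(29) → 49
combine a(32), f(33) → 65
combine g(34), e(41) → 75
combine 49, 65 → 114
combine 75, c(95) → 170
combine 114, 170 → 284
f sits 3 levels below the root, so its codeword is 3 bits.

3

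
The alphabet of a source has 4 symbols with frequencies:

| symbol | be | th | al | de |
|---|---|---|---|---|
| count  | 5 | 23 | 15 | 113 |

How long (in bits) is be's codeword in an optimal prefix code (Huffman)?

3

Huffman merges, smallest pair first:
be(5) + al(15) → 20
20 + th(23) → 43
43 + de(113) → 156
be sits 3 levels below the root, so its codeword is 3 bits.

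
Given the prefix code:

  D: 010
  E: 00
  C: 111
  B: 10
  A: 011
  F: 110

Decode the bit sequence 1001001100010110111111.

BDAEDFCC

Read left to right; each codeword is recognised as soon as it completes (prefix code):
  10→B | 010→D | 011→A | 00→E | 010→D | 110→F | 111→C | 111→C
Decoded message: BDAEDFCC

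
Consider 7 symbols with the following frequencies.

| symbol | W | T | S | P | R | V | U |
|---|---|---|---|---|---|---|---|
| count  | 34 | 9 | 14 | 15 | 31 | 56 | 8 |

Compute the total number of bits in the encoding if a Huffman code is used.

426

Greedily combine the two least-frequent nodes:
U(8) + T(9) → 17
S(14) + P(15) → 29
17 + 29 → 46
R(31) + W(34) → 65
46 + V(56) → 102
65 + 102 → 167
The encoded length is the sum of every internal node's weight: 17 + 29 + 46 + 65 + 102 + 167 = 426 bits.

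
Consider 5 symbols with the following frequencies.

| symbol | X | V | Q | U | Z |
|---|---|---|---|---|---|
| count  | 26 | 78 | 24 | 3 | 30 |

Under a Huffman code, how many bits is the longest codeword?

Merge the two lowest-weight nodes at each step:
merge U(3) and Q(24): 27
merge X(26) and 27: 53
merge Z(30) and 53: 83
merge V(78) and 83: 161
Maximum depth reached is 4.

4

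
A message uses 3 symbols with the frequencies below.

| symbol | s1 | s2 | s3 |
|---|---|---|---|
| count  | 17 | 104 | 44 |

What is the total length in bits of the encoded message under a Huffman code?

Build the Huffman tree bottom-up:
merge s1(17) and s3(44): 61
merge 61 and s2(104): 165
The encoded length is the sum of every internal node's weight: 61 + 165 = 226 bits.

226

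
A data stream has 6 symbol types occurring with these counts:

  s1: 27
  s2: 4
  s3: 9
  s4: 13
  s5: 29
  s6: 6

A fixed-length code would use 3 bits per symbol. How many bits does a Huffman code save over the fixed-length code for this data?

Fixed-length: 3 bits × 88 symbols = 264 bits.
Huffman merges:
merge s2(4) and s6(6): 10
merge s3(9) and 10: 19
merge s4(13) and 19: 32
merge s1(27) and s5(29): 56
merge 32 and 56: 88
Huffman total = 10 + 19 + 32 + 56 + 88 = 205 bits.
Saving = 264 − 205 = 59 bits.

59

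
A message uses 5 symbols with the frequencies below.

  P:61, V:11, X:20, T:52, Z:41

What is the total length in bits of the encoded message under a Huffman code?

Greedily combine the two least-frequent nodes:
merge V(11) and X(20): 31
merge 31 and Z(41): 72
merge T(52) and P(61): 113
merge 72 and 113: 185
Each symbol's bit-cost is frequency × depth; summing gives 401 bits (equivalently 31 + 72 + 113 + 185).

401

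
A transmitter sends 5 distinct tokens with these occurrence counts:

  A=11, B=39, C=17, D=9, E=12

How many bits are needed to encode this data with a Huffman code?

186

Merge the two smallest weights repeatedly:
D(9) + A(11) → 20
E(12) + C(17) → 29
20 + 29 → 49
B(39) + 49 → 88
Total encoded bits = sum of merged weights = 20 + 29 + 49 + 88 = 186.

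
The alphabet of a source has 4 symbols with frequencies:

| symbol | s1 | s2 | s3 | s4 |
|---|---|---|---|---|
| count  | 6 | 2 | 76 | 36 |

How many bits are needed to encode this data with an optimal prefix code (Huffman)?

Build the Huffman tree bottom-up:
merge s2(2) and s1(6): 8
merge 8 and s4(36): 44
merge 44 and s3(76): 120
Total encoded bits = sum of merged weights = 8 + 44 + 120 = 172.

172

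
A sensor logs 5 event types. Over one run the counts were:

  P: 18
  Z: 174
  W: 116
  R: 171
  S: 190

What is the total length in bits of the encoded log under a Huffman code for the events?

1472

Build the Huffman tree bottom-up:
P(18) + W(116) → 134
134 + R(171) → 305
Z(174) + S(190) → 364
305 + 364 → 669
Total encoded bits = sum of merged weights = 134 + 305 + 364 + 669 = 1472.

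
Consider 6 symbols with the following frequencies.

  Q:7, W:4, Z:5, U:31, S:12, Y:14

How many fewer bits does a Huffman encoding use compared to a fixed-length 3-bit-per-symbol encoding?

53

Fixed-length: 3 bits × 73 symbols = 219 bits.
Huffman merges:
combine W(4), Z(5) → 9
combine Q(7), 9 → 16
combine S(12), Y(14) → 26
combine 16, 26 → 42
combine U(31), 42 → 73
Huffman total = 9 + 16 + 26 + 42 + 73 = 166 bits.
Saving = 219 − 166 = 53 bits.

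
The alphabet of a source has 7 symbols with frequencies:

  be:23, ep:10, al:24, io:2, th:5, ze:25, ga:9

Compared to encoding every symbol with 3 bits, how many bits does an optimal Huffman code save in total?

Fixed-length: 3 bits × 98 symbols = 294 bits.
Huffman merges:
merge io(2) and th(5): 7
merge 7 and ga(9): 16
merge ep(10) and 16: 26
merge be(23) and al(24): 47
merge ze(25) and 26: 51
merge 47 and 51: 98
Huffman total = 7 + 16 + 26 + 47 + 51 + 98 = 245 bits.
Saving = 294 − 245 = 49 bits.

49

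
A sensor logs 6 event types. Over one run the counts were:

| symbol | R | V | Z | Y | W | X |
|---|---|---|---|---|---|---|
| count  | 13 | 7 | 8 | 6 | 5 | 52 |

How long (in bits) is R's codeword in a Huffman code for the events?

3

Repeatedly merge the two smallest:
merge W(5) and Y(6): 11
merge V(7) and Z(8): 15
merge 11 and R(13): 24
merge 15 and 24: 39
merge 39 and X(52): 91
R sits 3 levels below the root, so its codeword is 3 bits.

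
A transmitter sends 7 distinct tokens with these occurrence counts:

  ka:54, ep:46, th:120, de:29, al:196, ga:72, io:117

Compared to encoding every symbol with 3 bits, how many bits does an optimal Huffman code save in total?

241

Fixed-length: 3 bits × 634 symbols = 1902 bits.
Huffman merges:
combine de(29), ep(46) → 75
combine ka(54), ga(72) → 126
combine 75, io(117) → 192
combine th(120), 126 → 246
combine 192, al(196) → 388
combine 246, 388 → 634
Huffman total = 75 + 126 + 192 + 246 + 388 + 634 = 1661 bits.
Saving = 1902 − 1661 = 241 bits.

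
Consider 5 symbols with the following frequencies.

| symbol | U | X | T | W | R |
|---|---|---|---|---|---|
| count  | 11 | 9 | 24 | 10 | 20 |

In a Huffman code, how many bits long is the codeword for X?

3

Build the tree from the bottom:
combine X(9), W(10) → 19
combine U(11), 19 → 30
combine R(20), T(24) → 44
combine 30, 44 → 74
X's leaf is at depth 3, giving a 3-bit codeword.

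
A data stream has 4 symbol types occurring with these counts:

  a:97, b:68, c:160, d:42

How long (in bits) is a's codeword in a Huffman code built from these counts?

Huffman merges, smallest pair first:
combine d(42), b(68) → 110
combine a(97), 110 → 207
combine c(160), 207 → 367
The subtree containing a is merged 2 times, so code length = 2.

2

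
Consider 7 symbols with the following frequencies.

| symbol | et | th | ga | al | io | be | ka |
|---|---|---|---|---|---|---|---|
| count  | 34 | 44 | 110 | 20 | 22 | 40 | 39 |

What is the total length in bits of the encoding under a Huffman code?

815

Merge the two smallest weights repeatedly:
combine al(20), io(22) → 42
combine et(34), ka(39) → 73
combine be(40), 42 → 82
combine th(44), 73 → 117
combine 82, ga(110) → 192
combine 117, 192 → 309
Each symbol's bit-cost is frequency × depth; summing gives 815 bits (equivalently 42 + 73 + 82 + 117 + 192 + 309).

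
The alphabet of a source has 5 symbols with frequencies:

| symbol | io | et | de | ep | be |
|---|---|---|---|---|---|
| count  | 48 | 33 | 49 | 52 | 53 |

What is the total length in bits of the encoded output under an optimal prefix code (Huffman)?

551

Merge the two smallest weights repeatedly:
combine et(33), io(48) → 81
combine de(49), ep(52) → 101
combine be(53), 81 → 134
combine 101, 134 → 235
Total encoded bits = sum of merged weights = 81 + 101 + 134 + 235 = 551.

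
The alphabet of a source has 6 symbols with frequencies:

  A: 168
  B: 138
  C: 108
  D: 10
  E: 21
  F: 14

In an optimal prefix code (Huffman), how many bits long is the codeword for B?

2

Repeatedly merge the two smallest:
D(10) + F(14) → 24
E(21) + 24 → 45
45 + C(108) → 153
B(138) + 153 → 291
A(168) + 291 → 459
The subtree containing B is merged 2 times, so code length = 2.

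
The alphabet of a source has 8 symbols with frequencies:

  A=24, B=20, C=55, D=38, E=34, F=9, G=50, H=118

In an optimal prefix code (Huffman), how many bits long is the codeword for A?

Huffman merges, smallest pair first:
merge F(9) and B(20): 29
merge A(24) and 29: 53
merge E(34) and D(38): 72
merge G(50) and 53: 103
merge C(55) and 72: 127
merge 103 and H(118): 221
merge 127 and 221: 348
A's leaf is at depth 4, giving a 4-bit codeword.

4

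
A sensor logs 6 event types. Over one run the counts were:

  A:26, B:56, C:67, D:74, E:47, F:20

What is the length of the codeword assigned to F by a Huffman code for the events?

Build the tree from the bottom:
merge F(20) and A(26): 46
merge 46 and E(47): 93
merge B(56) and C(67): 123
merge D(74) and 93: 167
merge 123 and 167: 290
F sits 4 levels below the root, so its codeword is 4 bits.

4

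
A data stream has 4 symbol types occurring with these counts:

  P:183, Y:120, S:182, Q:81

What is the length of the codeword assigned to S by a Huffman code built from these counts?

Build the tree from the bottom:
Q(81) + Y(120) → 201
S(182) + P(183) → 365
201 + 365 → 566
S sits 2 levels below the root, so its codeword is 2 bits.

2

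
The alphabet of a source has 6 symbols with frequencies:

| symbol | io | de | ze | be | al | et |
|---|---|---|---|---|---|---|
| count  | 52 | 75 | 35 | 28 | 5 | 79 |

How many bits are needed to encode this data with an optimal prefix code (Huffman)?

Greedily combine the two least-frequent nodes:
al(5) + be(28) → 33
33 + ze(35) → 68
io(52) + 68 → 120
de(75) + et(79) → 154
120 + 154 → 274
Each symbol's bit-cost is frequency × depth; summing gives 649 bits (equivalently 33 + 68 + 120 + 154 + 274).

649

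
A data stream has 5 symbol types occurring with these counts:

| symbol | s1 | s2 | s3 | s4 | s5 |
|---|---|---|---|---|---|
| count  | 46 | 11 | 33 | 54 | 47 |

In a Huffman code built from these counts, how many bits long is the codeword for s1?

Repeatedly merge the two smallest:
merge s2(11) and s3(33): 44
merge 44 and s1(46): 90
merge s5(47) and s4(54): 101
merge 90 and 101: 191
s1 sits 2 levels below the root, so its codeword is 2 bits.

2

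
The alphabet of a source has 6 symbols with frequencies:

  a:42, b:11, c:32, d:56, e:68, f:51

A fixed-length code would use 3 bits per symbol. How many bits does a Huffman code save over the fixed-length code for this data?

Fixed-length: 3 bits × 260 symbols = 780 bits.
Huffman merges:
merge b(11) and c(32): 43
merge a(42) and 43: 85
merge f(51) and d(56): 107
merge e(68) and 85: 153
merge 107 and 153: 260
Huffman total = 43 + 85 + 107 + 153 + 260 = 648 bits.
Saving = 780 − 648 = 132 bits.

132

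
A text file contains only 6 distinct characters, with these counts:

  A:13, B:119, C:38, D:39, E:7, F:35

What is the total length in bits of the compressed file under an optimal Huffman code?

535

Greedily combine the two least-frequent nodes:
E(7) + A(13) → 20
20 + F(35) → 55
C(38) + D(39) → 77
55 + 77 → 132
B(119) + 132 → 251
The encoded length is the sum of every internal node's weight: 20 + 55 + 77 + 132 + 251 = 535 bits.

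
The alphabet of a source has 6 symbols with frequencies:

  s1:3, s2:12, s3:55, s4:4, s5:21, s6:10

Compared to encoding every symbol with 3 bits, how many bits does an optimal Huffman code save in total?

Fixed-length: 3 bits × 105 symbols = 315 bits.
Huffman merges:
combine s1(3), s4(4) → 7
combine 7, s6(10) → 17
combine s2(12), 17 → 29
combine s5(21), 29 → 50
combine 50, s3(55) → 105
Huffman total = 7 + 17 + 29 + 50 + 105 = 208 bits.
Saving = 315 − 208 = 107 bits.

107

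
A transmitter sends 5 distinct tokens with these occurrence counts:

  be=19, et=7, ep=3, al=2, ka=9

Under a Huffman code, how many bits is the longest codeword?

4

Merge the two lowest-weight nodes at each step:
combine al(2), ep(3) → 5
combine 5, et(7) → 12
combine ka(9), 12 → 21
combine be(19), 21 → 40
Maximum depth reached is 4.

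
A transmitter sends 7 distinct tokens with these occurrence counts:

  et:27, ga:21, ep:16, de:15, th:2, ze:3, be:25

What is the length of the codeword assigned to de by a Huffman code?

Build the tree from the bottom:
merge th(2) and ze(3): 5
merge 5 and de(15): 20
merge ep(16) and 20: 36
merge ga(21) and be(25): 46
merge et(27) and 36: 63
merge 46 and 63: 109
de's leaf is at depth 4, giving a 4-bit codeword.

4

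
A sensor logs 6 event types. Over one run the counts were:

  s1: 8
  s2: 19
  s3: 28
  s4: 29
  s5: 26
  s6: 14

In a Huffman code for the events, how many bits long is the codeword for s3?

2

Repeatedly merge the two smallest:
merge s1(8) and s6(14): 22
merge s2(19) and 22: 41
merge s5(26) and s3(28): 54
merge s4(29) and 41: 70
merge 54 and 70: 124
The subtree containing s3 is merged 2 times, so code length = 2.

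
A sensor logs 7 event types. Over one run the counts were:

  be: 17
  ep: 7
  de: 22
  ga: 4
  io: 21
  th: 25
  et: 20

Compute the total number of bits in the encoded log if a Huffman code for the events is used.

Merge the two smallest weights repeatedly:
merge ga(4) and ep(7): 11
merge 11 and be(17): 28
merge et(20) and io(21): 41
merge de(22) and th(25): 47
merge 28 and 41: 69
merge 47 and 69: 116
The encoded length is the sum of every internal node's weight: 11 + 28 + 41 + 47 + 69 + 116 = 312 bits.

312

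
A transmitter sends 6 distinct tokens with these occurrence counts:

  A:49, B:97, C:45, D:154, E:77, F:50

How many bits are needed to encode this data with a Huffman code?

Merge the two smallest weights repeatedly:
combine C(45), A(49) → 94
combine F(50), E(77) → 127
combine 94, B(97) → 191
combine 127, D(154) → 281
combine 191, 281 → 472
The encoded length is the sum of every internal node's weight: 94 + 127 + 191 + 281 + 472 = 1165 bits.

1165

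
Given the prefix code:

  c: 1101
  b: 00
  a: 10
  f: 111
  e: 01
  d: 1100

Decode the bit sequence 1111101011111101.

fcefc

Read left to right; each codeword is recognised as soon as it completes (prefix code):
  111→f | 1101→c | 01→e | 111→f | 1101→c
Decoded message: fcefc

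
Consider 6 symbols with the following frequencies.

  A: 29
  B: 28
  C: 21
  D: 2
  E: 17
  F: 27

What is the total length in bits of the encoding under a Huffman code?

Merge the two smallest weights repeatedly:
combine D(2), E(17) → 19
combine 19, C(21) → 40
combine F(27), B(28) → 55
combine A(29), 40 → 69
combine 55, 69 → 124
Total encoded bits = sum of merged weights = 19 + 40 + 55 + 69 + 124 = 307.

307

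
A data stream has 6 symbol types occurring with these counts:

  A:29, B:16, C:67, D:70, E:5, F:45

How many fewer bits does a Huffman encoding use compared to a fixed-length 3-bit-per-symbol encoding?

161

Fixed-length: 3 bits × 232 symbols = 696 bits.
Huffman merges:
merge E(5) and B(16): 21
merge 21 and A(29): 50
merge F(45) and 50: 95
merge C(67) and D(70): 137
merge 95 and 137: 232
Huffman total = 21 + 50 + 95 + 137 + 232 = 535 bits.
Saving = 696 − 535 = 161 bits.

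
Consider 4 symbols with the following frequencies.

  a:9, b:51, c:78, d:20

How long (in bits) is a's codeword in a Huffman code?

Huffman merges, smallest pair first:
combine a(9), d(20) → 29
combine 29, b(51) → 80
combine c(78), 80 → 158
a's leaf is at depth 3, giving a 3-bit codeword.

3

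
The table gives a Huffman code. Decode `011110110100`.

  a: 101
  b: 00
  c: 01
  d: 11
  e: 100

Read left to right; each codeword is recognised as soon as it completes (prefix code):
  01→c | 11→d | 101→a | 101→a | 00→b
Decoded message: cdaab

cdaab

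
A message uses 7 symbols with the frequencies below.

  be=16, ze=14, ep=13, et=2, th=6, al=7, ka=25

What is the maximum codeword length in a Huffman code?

Merge the two lowest-weight nodes at each step:
et(2) + th(6) → 8
al(7) + 8 → 15
ep(13) + ze(14) → 27
15 + be(16) → 31
ka(25) + 27 → 52
31 + 52 → 83
The first pair merged (et, th) ends up deepest, at depth 4.

4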